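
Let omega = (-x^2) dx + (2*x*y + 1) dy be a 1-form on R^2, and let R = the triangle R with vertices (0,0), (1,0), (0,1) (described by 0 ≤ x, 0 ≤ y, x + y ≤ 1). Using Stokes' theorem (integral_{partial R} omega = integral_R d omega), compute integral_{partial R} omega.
integral_(partial R) omega = 1/3

Stokes: integral_partial_R omega = integral_R d omega with d omega = (∂Q/∂x - ∂P/∂y) dx ∧ dy.
  ∂Q/∂x = 2*y
  ∂P/∂y = 0
  integrand = ∂Q/∂x - ∂P/∂y = 2*y.
Integrating over R: integral_0^1 integral_0^{1-x} (2*y) dy dx = 1/3.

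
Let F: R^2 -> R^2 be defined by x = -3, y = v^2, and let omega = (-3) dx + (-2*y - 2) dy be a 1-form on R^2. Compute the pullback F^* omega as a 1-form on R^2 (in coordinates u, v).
F^* omega = (4*v*(-v^2 - 1)) dv

Using F^*(f dg) = (f ∘ F) d(g ∘ F), substitute each coordinate x_i by F_i(u, v) in f_i, and replace dx_i by d F_i = (∂F_i/∂u) du + (∂F_i/∂v) dv.
  For the x component: f_1(F) = -3; d F_1 = (0) du + (0) dv
  For the y component: f_2(F) = -2*v^2 - 2; d F_2 = (0) du + (2*v) dv
Combining and collecting du, dv coefficients:
  coeff of du: 0
  coeff of dv: 4*v*(-v^2 - 1)
F^* omega = (4*v*(-v^2 - 1)) dv.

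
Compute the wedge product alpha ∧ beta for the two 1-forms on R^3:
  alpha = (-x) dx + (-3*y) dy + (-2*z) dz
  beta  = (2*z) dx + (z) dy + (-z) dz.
alpha ∧ beta = (z*(-x + 6*y)) dx ∧ dy + (z*(x + 4*z)) dx ∧ dz + (z*(3*y + 2*z)) dy ∧ dz

Distribute the wedge, using dx_i ∧ dx_j = -dx_j ∧ dx_i and dx_i ∧ dx_i = 0. For each pair (i, j) with i < j, the coefficient of dx_i ∧ dx_j in alpha ∧ beta is (alpha_i * beta_j - alpha_j * beta_i). Collecting: alpha ∧ beta = (z*(-x + 6*y)) dx ∧ dy + (z*(x + 4*z)) dx ∧ dz + (z*(3*y + 2*z)) dy ∧ dz.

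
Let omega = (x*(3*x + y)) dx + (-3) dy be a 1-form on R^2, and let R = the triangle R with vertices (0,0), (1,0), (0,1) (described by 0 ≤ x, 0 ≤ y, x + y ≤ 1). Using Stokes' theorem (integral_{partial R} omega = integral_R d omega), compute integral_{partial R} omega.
integral_(partial R) omega = -1/6

Stokes: integral_partial_R omega = integral_R d omega with d omega = (∂Q/∂x - ∂P/∂y) dx ∧ dy.
  ∂Q/∂x = 0
  ∂P/∂y = x
  integrand = ∂Q/∂x - ∂P/∂y = -x.
Integrating over R: integral_0^1 integral_0^{1-x} (-x) dy dx = -1/6.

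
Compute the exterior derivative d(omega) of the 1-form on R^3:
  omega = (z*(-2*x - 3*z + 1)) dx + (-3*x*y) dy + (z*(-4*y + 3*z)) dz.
d(omega) = (-3*y) dx ∧ dy + (2*x + 6*z - 1) dx ∧ dz + (-4*z) dy ∧ dz

For a 1-form omega = sum_i f_i dx_i, the exterior derivative is
  d(omega) = sum_{i < j} (∂f_j/∂x_i - ∂f_i/∂x_j) dx_i ∧ dx_j.
  coefficient of dx ∧ dy: ∂f_2/∂x - ∂f_1/∂y = ∂(-3*x*y)/∂x - ∂(z*(-2*x - 3*z + 1))/∂y = -3*y
  coefficient of dx ∧ dz: ∂f_3/∂x - ∂f_1/∂z = ∂(z*(-4*y + 3*z))/∂x - ∂(z*(-2*x - 3*z + 1))/∂z = 2*x + 6*z - 1
  coefficient of dy ∧ dz: ∂f_3/∂y - ∂f_2/∂z = ∂(z*(-4*y + 3*z))/∂y - ∂(-3*x*y)/∂z = -4*z
Assembling: d(omega) = (-3*y) dx ∧ dy + (2*x + 6*z - 1) dx ∧ dz + (-4*z) dy ∧ dz.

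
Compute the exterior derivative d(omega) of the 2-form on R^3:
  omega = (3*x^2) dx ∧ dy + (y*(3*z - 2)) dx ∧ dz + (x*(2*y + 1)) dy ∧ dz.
d(omega) = (2*y - 3*z + 3) dx ∧ dy ∧ dz

For a 2-form omega = sum_{i<j} g_{ij} dx_i ∧ dx_j, the exterior derivative is
  d(omega) = sum_{i<j} d(g_{ij}) ∧ dx_i ∧ dx_j = sum_{i<j, k} (∂g_{ij}/∂x_k) dx_k ∧ dx_i ∧ dx_j.
Expand each term, using dx_k ∧ dx_i ∧ dx_j = sgn(permutation) dx_{(a)} ∧ dx_{(b)} ∧ dx_{(c)} with (a < b < c) sorted:
  d(y*(3*z - 2)) includes (∂/∂y)(y*(3*z - 2)) dy = (3*z - 2) dy, which multiplied by dx ∧ dz gives (2 - 3*z) dx ∧ dy ∧ dz
  d(x*(2*y + 1)) includes (∂/∂x)(x*(2*y + 1)) dx = (2*y + 1) dx, which multiplied by dy ∧ dz gives (2*y + 1) dx ∧ dy ∧ dz
Collecting like 3-forms: d(omega) = (2*y - 3*z + 3) dx ∧ dy ∧ dz.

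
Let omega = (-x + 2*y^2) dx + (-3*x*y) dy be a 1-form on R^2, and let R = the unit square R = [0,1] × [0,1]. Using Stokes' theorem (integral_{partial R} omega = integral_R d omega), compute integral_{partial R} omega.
integral_(partial R) omega = -7/2

Stokes: integral_partial_R omega = integral_R d omega with d omega = (∂Q/∂x - ∂P/∂y) dx ∧ dy.
  ∂Q/∂x = -3*y
  ∂P/∂y = 4*y
  integrand = ∂Q/∂x - ∂P/∂y = -7*y.
Integrating over R: integral_0^1 integral_0^1 (-7*y) dx dy = -7/2.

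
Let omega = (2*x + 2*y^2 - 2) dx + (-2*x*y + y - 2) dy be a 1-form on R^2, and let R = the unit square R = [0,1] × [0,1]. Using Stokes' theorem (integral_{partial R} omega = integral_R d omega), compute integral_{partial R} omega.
integral_(partial R) omega = -3

Stokes: integral_partial_R omega = integral_R d omega with d omega = (∂Q/∂x - ∂P/∂y) dx ∧ dy.
  ∂Q/∂x = -2*y
  ∂P/∂y = 4*y
  integrand = ∂Q/∂x - ∂P/∂y = -6*y.
Integrating over R: integral_0^1 integral_0^1 (-6*y) dx dy = -3.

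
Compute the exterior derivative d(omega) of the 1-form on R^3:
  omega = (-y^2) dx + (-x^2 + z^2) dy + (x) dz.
d(omega) = (-2*x + 2*y) dx ∧ dy + (1) dx ∧ dz + (-2*z) dy ∧ dz

For a 1-form omega = sum_i f_i dx_i, the exterior derivative is
  d(omega) = sum_{i < j} (∂f_j/∂x_i - ∂f_i/∂x_j) dx_i ∧ dx_j.
  coefficient of dx ∧ dy: ∂f_2/∂x - ∂f_1/∂y = ∂(-x^2 + z^2)/∂x - ∂(-y^2)/∂y = -2*x + 2*y
  coefficient of dx ∧ dz: ∂f_3/∂x - ∂f_1/∂z = ∂(x)/∂x - ∂(-y^2)/∂z = 1
  coefficient of dy ∧ dz: ∂f_3/∂y - ∂f_2/∂z = ∂(x)/∂y - ∂(-x^2 + z^2)/∂z = -2*z
Assembling: d(omega) = (-2*x + 2*y) dx ∧ dy + (1) dx ∧ dz + (-2*z) dy ∧ dz.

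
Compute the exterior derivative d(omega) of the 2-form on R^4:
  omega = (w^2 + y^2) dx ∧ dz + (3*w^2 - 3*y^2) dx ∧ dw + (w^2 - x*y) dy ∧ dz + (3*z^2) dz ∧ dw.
d(omega) = (-3*y) dx ∧ dy ∧ dz + (2*w) dx ∧ dz ∧ dw + (6*y) dx ∧ dy ∧ dw + (2*w) dy ∧ dz ∧ dw

For a 2-form omega = sum_{i<j} g_{ij} dx_i ∧ dx_j, the exterior derivative is
  d(omega) = sum_{i<j} d(g_{ij}) ∧ dx_i ∧ dx_j = sum_{i<j, k} (∂g_{ij}/∂x_k) dx_k ∧ dx_i ∧ dx_j.
Expand each term, using dx_k ∧ dx_i ∧ dx_j = sgn(permutation) dx_{(a)} ∧ dx_{(b)} ∧ dx_{(c)} with (a < b < c) sorted:
  d(w^2 + y^2) includes (∂/∂y)(w^2 + y^2) dy = (2*y) dy, which multiplied by dx ∧ dz gives (-2*y) dx ∧ dy ∧ dz
  d(w^2 + y^2) includes (∂/∂w)(w^2 + y^2) dw = (2*w) dw, which multiplied by dx ∧ dz gives (2*w) dx ∧ dz ∧ dw
  d(3*w^2 - 3*y^2) includes (∂/∂y)(3*w^2 - 3*y^2) dy = (-6*y) dy, which multiplied by dx ∧ dw gives (6*y) dx ∧ dy ∧ dw
  d(w^2 - x*y) includes (∂/∂x)(w^2 - x*y) dx = (-y) dx, which multiplied by dy ∧ dz gives (-y) dx ∧ dy ∧ dz
  d(w^2 - x*y) includes (∂/∂w)(w^2 - x*y) dw = (2*w) dw, which multiplied by dy ∧ dz gives (2*w) dy ∧ dz ∧ dw
Collecting like 3-forms: d(omega) = (-3*y) dx ∧ dy ∧ dz + (2*w) dx ∧ dz ∧ dw + (6*y) dx ∧ dy ∧ dw + (2*w) dy ∧ dz ∧ dw.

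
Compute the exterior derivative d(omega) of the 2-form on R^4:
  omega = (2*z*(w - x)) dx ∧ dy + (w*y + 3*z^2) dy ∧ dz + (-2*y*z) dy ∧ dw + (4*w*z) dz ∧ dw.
d(omega) = (2*w - 2*x) dx ∧ dy ∧ dz + (2*z) dx ∧ dy ∧ dw + (3*y) dy ∧ dz ∧ dw

For a 2-form omega = sum_{i<j} g_{ij} dx_i ∧ dx_j, the exterior derivative is
  d(omega) = sum_{i<j} d(g_{ij}) ∧ dx_i ∧ dx_j = sum_{i<j, k} (∂g_{ij}/∂x_k) dx_k ∧ dx_i ∧ dx_j.
Expand each term, using dx_k ∧ dx_i ∧ dx_j = sgn(permutation) dx_{(a)} ∧ dx_{(b)} ∧ dx_{(c)} with (a < b < c) sorted:
  d(2*z*(w - x)) includes (∂/∂z)(2*z*(w - x)) dz = (2*w - 2*x) dz, which multiplied by dx ∧ dy gives (2*w - 2*x) dx ∧ dy ∧ dz
  d(2*z*(w - x)) includes (∂/∂w)(2*z*(w - x)) dw = (2*z) dw, which multiplied by dx ∧ dy gives (2*z) dx ∧ dy ∧ dw
  d(w*y + 3*z^2) includes (∂/∂w)(w*y + 3*z^2) dw = (y) dw, which multiplied by dy ∧ dz gives (y) dy ∧ dz ∧ dw
  d(-2*y*z) includes (∂/∂z)(-2*y*z) dz = (-2*y) dz, which multiplied by dy ∧ dw gives (2*y) dy ∧ dz ∧ dw
Collecting like 3-forms: d(omega) = (2*w - 2*x) dx ∧ dy ∧ dz + (2*z) dx ∧ dy ∧ dw + (3*y) dy ∧ dz ∧ dw.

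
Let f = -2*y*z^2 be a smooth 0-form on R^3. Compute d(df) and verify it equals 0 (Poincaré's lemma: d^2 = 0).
d(df) = 0

Step 1: df = sum_i (∂f/∂x_i) dx_i = (0) dx + (-2*z^2) dy + (-4*y*z) dz.
Step 2: Apply d again. Using the 1-form formula, the coefficient of dx ∧ dy in d(df) is ∂^2 f/∂x ∂y - ∂^2 f/∂y ∂x = (0) - (0) = 0 (equality of mixed partials for smooth f).
Similarly for dx ∧ dz and dy ∧ dz — all coefficients vanish. So d(df) = 0.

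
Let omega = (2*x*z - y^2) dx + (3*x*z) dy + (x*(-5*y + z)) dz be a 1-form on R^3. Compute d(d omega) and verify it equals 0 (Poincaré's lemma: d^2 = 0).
d(d omega) = 0

Step 1: d omega = sum_{i<j} (∂f_j/∂x_i - ∂f_i/∂x_j) dx_i ∧ dx_j:
  coeff of dx ∧ dy: 2*y + 3*z
  coeff of dx ∧ dz: -2*x - 5*y + z
  coeff of dy ∧ dz: -8*x
Step 2: Apply d again to each 2-form coefficient. The only possible 3-form in R^3 is dx ∧ dy ∧ dz, with coefficient
  ∂(coeff of dy∧dz)/∂x - ∂(coeff of dx∧dz)/∂y + ∂(coeff of dx∧dy)/∂z
  = ∂/∂x (-8*x) - ∂/∂y (-2*x - 5*y + z) + ∂/∂z (2*y + 3*z).
Each of these terms simplifies to sums of mixed partials that cancel in pairs. The result is 0 (by equality of mixed partials for smooth functions — Schwarz / Clairaut).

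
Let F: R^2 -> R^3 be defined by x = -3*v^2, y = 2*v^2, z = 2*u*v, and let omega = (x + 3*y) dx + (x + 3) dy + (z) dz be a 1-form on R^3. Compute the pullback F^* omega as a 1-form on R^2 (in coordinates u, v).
F^* omega = (4*u*v^2) du + (2*v*(2*u^2 - 15*v^2 + 6)) dv

Using F^*(f dg) = (f ∘ F) d(g ∘ F), substitute each coordinate x_i by F_i(u, v) in f_i, and replace dx_i by d F_i = (∂F_i/∂u) du + (∂F_i/∂v) dv.
  For the x component: f_1(F) = 3*v^2; d F_1 = (0) du + (-6*v) dv
  For the y component: f_2(F) = 3 - 3*v^2; d F_2 = (0) du + (4*v) dv
  For the z component: f_3(F) = 2*u*v; d F_3 = (2*v) du + (2*u) dv
Combining and collecting du, dv coefficients:
  coeff of du: 4*u*v^2
  coeff of dv: 2*v*(2*u^2 - 15*v^2 + 6)
F^* omega = (4*u*v^2) du + (2*v*(2*u^2 - 15*v^2 + 6)) dv.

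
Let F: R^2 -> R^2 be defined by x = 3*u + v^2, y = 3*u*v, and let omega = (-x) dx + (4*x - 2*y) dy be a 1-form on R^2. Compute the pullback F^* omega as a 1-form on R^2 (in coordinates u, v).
F^* omega = (-18*u*v^2 + 36*u*v - 9*u + 12*v^3 - 3*v^2) du + (-18*u^2*v + 36*u^2 + 12*u*v^2 - 6*u*v - 2*v^3) dv

Using F^*(f dg) = (f ∘ F) d(g ∘ F), substitute each coordinate x_i by F_i(u, v) in f_i, and replace dx_i by d F_i = (∂F_i/∂u) du + (∂F_i/∂v) dv.
  For the x component: f_1(F) = -3*u - v^2; d F_1 = (3) du + (2*v) dv
  For the y component: f_2(F) = -6*u*v + 12*u + 4*v^2; d F_2 = (3*v) du + (3*u) dv
Combining and collecting du, dv coefficients:
  coeff of du: -18*u*v^2 + 36*u*v - 9*u + 12*v^3 - 3*v^2
  coeff of dv: -18*u^2*v + 36*u^2 + 12*u*v^2 - 6*u*v - 2*v^3
F^* omega = (-18*u*v^2 + 36*u*v - 9*u + 12*v^3 - 3*v^2) du + (-18*u^2*v + 36*u^2 + 12*u*v^2 - 6*u*v - 2*v^3) dv.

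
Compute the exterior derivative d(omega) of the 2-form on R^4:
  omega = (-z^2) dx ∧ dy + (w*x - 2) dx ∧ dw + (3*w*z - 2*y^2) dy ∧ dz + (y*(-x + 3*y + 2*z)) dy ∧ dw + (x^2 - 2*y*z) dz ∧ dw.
d(omega) = (-2*z) dx ∧ dy ∧ dz + (-2*y + z) dy ∧ dz ∧ dw + (-y) dx ∧ dy ∧ dw + (2*x) dx ∧ dz ∧ dw

For a 2-form omega = sum_{i<j} g_{ij} dx_i ∧ dx_j, the exterior derivative is
  d(omega) = sum_{i<j} d(g_{ij}) ∧ dx_i ∧ dx_j = sum_{i<j, k} (∂g_{ij}/∂x_k) dx_k ∧ dx_i ∧ dx_j.
Expand each term, using dx_k ∧ dx_i ∧ dx_j = sgn(permutation) dx_{(a)} ∧ dx_{(b)} ∧ dx_{(c)} with (a < b < c) sorted:
  d(-z^2) includes (∂/∂z)(-z^2) dz = (-2*z) dz, which multiplied by dx ∧ dy gives (-2*z) dx ∧ dy ∧ dz
  d(3*w*z - 2*y^2) includes (∂/∂w)(3*w*z - 2*y^2) dw = (3*z) dw, which multiplied by dy ∧ dz gives (3*z) dy ∧ dz ∧ dw
  d(y*(-x + 3*y + 2*z)) includes (∂/∂x)(y*(-x + 3*y + 2*z)) dx = (-y) dx, which multiplied by dy ∧ dw gives (-y) dx ∧ dy ∧ dw
  d(y*(-x + 3*y + 2*z)) includes (∂/∂z)(y*(-x + 3*y + 2*z)) dz = (2*y) dz, which multiplied by dy ∧ dw gives (-2*y) dy ∧ dz ∧ dw
  d(x^2 - 2*y*z) includes (∂/∂x)(x^2 - 2*y*z) dx = (2*x) dx, which multiplied by dz ∧ dw gives (2*x) dx ∧ dz ∧ dw
  d(x^2 - 2*y*z) includes (∂/∂y)(x^2 - 2*y*z) dy = (-2*z) dy, which multiplied by dz ∧ dw gives (-2*z) dy ∧ dz ∧ dw
Collecting like 3-forms: d(omega) = (-2*z) dx ∧ dy ∧ dz + (-2*y + z) dy ∧ dz ∧ dw + (-y) dx ∧ dy ∧ dw + (2*x) dx ∧ dz ∧ dw.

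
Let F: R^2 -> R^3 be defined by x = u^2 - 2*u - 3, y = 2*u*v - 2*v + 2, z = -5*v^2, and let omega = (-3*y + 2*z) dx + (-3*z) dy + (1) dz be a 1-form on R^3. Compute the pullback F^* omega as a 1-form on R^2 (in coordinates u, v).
F^* omega = (-12*u^2*v - 20*u*v^2 + 24*u*v - 12*u + 30*v^3 + 20*v^2 - 12*v + 12) du + (10*v*(3*u*v - 3*v - 1)) dv

Using F^*(f dg) = (f ∘ F) d(g ∘ F), substitute each coordinate x_i by F_i(u, v) in f_i, and replace dx_i by d F_i = (∂F_i/∂u) du + (∂F_i/∂v) dv.
  For the x component: f_1(F) = -6*u*v - 10*v^2 + 6*v - 6; d F_1 = (2*u - 2) du + (0) dv
  For the y component: f_2(F) = 15*v^2; d F_2 = (2*v) du + (2*u - 2) dv
  For the z component: f_3(F) = 1; d F_3 = (0) du + (-10*v) dv
Combining and collecting du, dv coefficients:
  coeff of du: -12*u^2*v - 20*u*v^2 + 24*u*v - 12*u + 30*v^3 + 20*v^2 - 12*v + 12
  coeff of dv: 10*v*(3*u*v - 3*v - 1)
F^* omega = (-12*u^2*v - 20*u*v^2 + 24*u*v - 12*u + 30*v^3 + 20*v^2 - 12*v + 12) du + (10*v*(3*u*v - 3*v - 1)) dv.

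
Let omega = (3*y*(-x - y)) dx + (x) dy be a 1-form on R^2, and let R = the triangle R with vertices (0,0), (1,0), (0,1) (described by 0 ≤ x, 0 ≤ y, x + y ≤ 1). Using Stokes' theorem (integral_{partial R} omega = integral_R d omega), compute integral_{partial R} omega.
integral_(partial R) omega = 2

Stokes: integral_partial_R omega = integral_R d omega with d omega = (∂Q/∂x - ∂P/∂y) dx ∧ dy.
  ∂Q/∂x = 1
  ∂P/∂y = -3*x - 6*y
  integrand = ∂Q/∂x - ∂P/∂y = 3*x + 6*y + 1.
Integrating over R: integral_0^1 integral_0^{1-x} (3*x + 6*y + 1) dy dx = 2.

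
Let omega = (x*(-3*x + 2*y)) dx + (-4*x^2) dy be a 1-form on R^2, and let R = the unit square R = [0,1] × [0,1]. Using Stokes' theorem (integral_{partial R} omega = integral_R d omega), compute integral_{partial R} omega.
integral_(partial R) omega = -5

Stokes: integral_partial_R omega = integral_R d omega with d omega = (∂Q/∂x - ∂P/∂y) dx ∧ dy.
  ∂Q/∂x = -8*x
  ∂P/∂y = 2*x
  integrand = ∂Q/∂x - ∂P/∂y = -10*x.
Integrating over R: integral_0^1 integral_0^1 (-10*x) dx dy = -5.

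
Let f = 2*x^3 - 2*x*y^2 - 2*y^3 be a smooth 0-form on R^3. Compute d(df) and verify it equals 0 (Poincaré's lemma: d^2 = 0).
d(df) = 0

Step 1: df = sum_i (∂f/∂x_i) dx_i = (6*x^2 - 2*y^2) dx + (2*y*(-2*x - 3*y)) dy + (0) dz.
Step 2: Apply d again. Using the 1-form formula, the coefficient of dx ∧ dy in d(df) is ∂^2 f/∂x ∂y - ∂^2 f/∂y ∂x = (-4*y) - (-4*y) = 0 (equality of mixed partials for smooth f).
Similarly for dx ∧ dz and dy ∧ dz — all coefficients vanish. So d(df) = 0.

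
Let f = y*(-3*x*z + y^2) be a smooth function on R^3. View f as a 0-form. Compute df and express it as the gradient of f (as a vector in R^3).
df = (-3*y*z) dx + (-3*x*z + 3*y^2) dy + (-3*x*y) dz; grad f = (-3*y*z, -3*x*z + 3*y^2, -3*x*y)

For a 0-form f, d f = (∂f/∂x) dx + (∂f/∂y) dy + (∂f/∂z) dz. The components of the vector representation are exactly the entries of grad f in Cartesian coordinates:
  ∂f/∂x = -3*y*z
  ∂f/∂y = -3*x*z + 3*y^2
  ∂f/∂z = -3*x*y.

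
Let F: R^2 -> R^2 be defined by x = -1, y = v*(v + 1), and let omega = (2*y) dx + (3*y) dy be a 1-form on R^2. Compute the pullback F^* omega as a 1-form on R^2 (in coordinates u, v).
F^* omega = (3*v*(2*v^2 + 3*v + 1)) dv

Using F^*(f dg) = (f ∘ F) d(g ∘ F), substitute each coordinate x_i by F_i(u, v) in f_i, and replace dx_i by d F_i = (∂F_i/∂u) du + (∂F_i/∂v) dv.
  For the x component: f_1(F) = 2*v*(v + 1); d F_1 = (0) du + (0) dv
  For the y component: f_2(F) = 3*v*(v + 1); d F_2 = (0) du + (2*v + 1) dv
Combining and collecting du, dv coefficients:
  coeff of du: 0
  coeff of dv: 3*v*(2*v^2 + 3*v + 1)
F^* omega = (3*v*(2*v^2 + 3*v + 1)) dv.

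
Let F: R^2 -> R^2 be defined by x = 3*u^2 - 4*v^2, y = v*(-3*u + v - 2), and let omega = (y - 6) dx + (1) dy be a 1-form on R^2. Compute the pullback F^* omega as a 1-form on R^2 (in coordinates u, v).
F^* omega = (-18*u^2*v + 6*u*v^2 - 12*u*v - 36*u - 3*v) du + (24*u*v^2 - 3*u - 8*v^3 + 16*v^2 + 50*v - 2) dv

Using F^*(f dg) = (f ∘ F) d(g ∘ F), substitute each coordinate x_i by F_i(u, v) in f_i, and replace dx_i by d F_i = (∂F_i/∂u) du + (∂F_i/∂v) dv.
  For the x component: f_1(F) = -3*u*v + v^2 - 2*v - 6; d F_1 = (6*u) du + (-8*v) dv
  For the y component: f_2(F) = 1; d F_2 = (-3*v) du + (-3*u + 2*v - 2) dv
Combining and collecting du, dv coefficients:
  coeff of du: -18*u^2*v + 6*u*v^2 - 12*u*v - 36*u - 3*v
  coeff of dv: 24*u*v^2 - 3*u - 8*v^3 + 16*v^2 + 50*v - 2
F^* omega = (-18*u^2*v + 6*u*v^2 - 12*u*v - 36*u - 3*v) du + (24*u*v^2 - 3*u - 8*v^3 + 16*v^2 + 50*v - 2) dv.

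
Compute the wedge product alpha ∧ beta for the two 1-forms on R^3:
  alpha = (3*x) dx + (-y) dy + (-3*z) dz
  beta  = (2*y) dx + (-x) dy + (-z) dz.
alpha ∧ beta = (-3*x^2 + 2*y^2) dx ∧ dy + (3*z*(-x + 2*y)) dx ∧ dz + (z*(-3*x + y)) dy ∧ dz

Distribute the wedge, using dx_i ∧ dx_j = -dx_j ∧ dx_i and dx_i ∧ dx_i = 0. For each pair (i, j) with i < j, the coefficient of dx_i ∧ dx_j in alpha ∧ beta is (alpha_i * beta_j - alpha_j * beta_i). Collecting: alpha ∧ beta = (-3*x^2 + 2*y^2) dx ∧ dy + (3*z*(-x + 2*y)) dx ∧ dz + (z*(-3*x + y)) dy ∧ dz.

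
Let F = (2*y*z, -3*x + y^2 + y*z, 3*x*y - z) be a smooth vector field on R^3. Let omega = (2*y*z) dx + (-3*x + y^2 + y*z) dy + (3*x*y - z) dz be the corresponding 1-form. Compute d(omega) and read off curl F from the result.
d(omega) = (3*x - y) dy ∧ dz + (-y) dz ∧ dx + (-2*z - 3) dx ∧ dy; curl F = (3*x - y, -y, -2*z - 3)

d omega = sum_{i<j} (∂f_j/∂x_i - ∂f_i/∂x_j) dx_i ∧ dx_j. Under the identification (dy ∧ dz, dz ∧ dx, dx ∧ dy) ↔ (e_x, e_y, e_z), the coefficients are exactly the components of curl F. Compute:
  ∂R/∂y - ∂Q/∂z = (3*x) - (y) = 3*x - y
  ∂P/∂z - ∂R/∂x = (2*y) - (3*y) = -y
  ∂Q/∂x - ∂P/∂y = (-3) - (2*z) = -2*z - 3.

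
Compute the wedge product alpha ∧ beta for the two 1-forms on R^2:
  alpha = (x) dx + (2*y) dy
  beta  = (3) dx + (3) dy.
alpha ∧ beta = (3*x - 6*y) dx ∧ dy

Distribute the wedge, using dx_i ∧ dx_j = -dx_j ∧ dx_i and dx_i ∧ dx_i = 0. For each pair (i, j) with i < j, the coefficient of dx_i ∧ dx_j in alpha ∧ beta is (alpha_i * beta_j - alpha_j * beta_i). Collecting: alpha ∧ beta = (3*x - 6*y) dx ∧ dy.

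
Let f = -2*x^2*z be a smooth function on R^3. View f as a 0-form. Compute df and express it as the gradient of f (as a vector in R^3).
df = (-4*x*z) dx + (0) dy + (-2*x^2) dz; grad f = (-4*x*z, 0, -2*x^2)

For a 0-form f, d f = (∂f/∂x) dx + (∂f/∂y) dy + (∂f/∂z) dz. The components of the vector representation are exactly the entries of grad f in Cartesian coordinates:
  ∂f/∂x = -4*x*z
  ∂f/∂y = 0
  ∂f/∂z = -2*x^2.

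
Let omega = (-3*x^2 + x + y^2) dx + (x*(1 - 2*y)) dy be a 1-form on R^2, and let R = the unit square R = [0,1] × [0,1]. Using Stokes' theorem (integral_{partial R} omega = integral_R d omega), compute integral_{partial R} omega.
integral_(partial R) omega = -1

Stokes: integral_partial_R omega = integral_R d omega with d omega = (∂Q/∂x - ∂P/∂y) dx ∧ dy.
  ∂Q/∂x = 1 - 2*y
  ∂P/∂y = 2*y
  integrand = ∂Q/∂x - ∂P/∂y = 1 - 4*y.
Integrating over R: integral_0^1 integral_0^1 (1 - 4*y) dx dy = -1.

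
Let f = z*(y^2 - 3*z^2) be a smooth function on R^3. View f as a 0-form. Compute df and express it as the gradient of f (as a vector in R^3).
df = (0) dx + (2*y*z) dy + (y^2 - 9*z^2) dz; grad f = (0, 2*y*z, y^2 - 9*z^2)

For a 0-form f, d f = (∂f/∂x) dx + (∂f/∂y) dy + (∂f/∂z) dz. The components of the vector representation are exactly the entries of grad f in Cartesian coordinates:
  ∂f/∂x = 0
  ∂f/∂y = 2*y*z
  ∂f/∂z = y^2 - 9*z^2.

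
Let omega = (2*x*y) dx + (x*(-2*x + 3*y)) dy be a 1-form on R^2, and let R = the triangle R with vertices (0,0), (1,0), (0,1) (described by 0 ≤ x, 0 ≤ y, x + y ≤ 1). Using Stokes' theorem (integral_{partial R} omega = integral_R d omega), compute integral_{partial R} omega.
integral_(partial R) omega = -1/2

Stokes: integral_partial_R omega = integral_R d omega with d omega = (∂Q/∂x - ∂P/∂y) dx ∧ dy.
  ∂Q/∂x = -4*x + 3*y
  ∂P/∂y = 2*x
  integrand = ∂Q/∂x - ∂P/∂y = -6*x + 3*y.
Integrating over R: integral_0^1 integral_0^{1-x} (-6*x + 3*y) dy dx = -1/2.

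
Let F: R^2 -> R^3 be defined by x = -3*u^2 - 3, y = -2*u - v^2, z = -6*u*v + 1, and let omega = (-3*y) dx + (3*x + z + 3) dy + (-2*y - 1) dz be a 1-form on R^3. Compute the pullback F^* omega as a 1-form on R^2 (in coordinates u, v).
F^* omega = (-18*u^2 - 18*u*v^2 - 12*u*v - 12*v^3 + 6*v + 10) du + (18*u^2*v - 24*u^2 + 6*u + 10*v) dv

Using F^*(f dg) = (f ∘ F) d(g ∘ F), substitute each coordinate x_i by F_i(u, v) in f_i, and replace dx_i by d F_i = (∂F_i/∂u) du + (∂F_i/∂v) dv.
  For the x component: f_1(F) = 6*u + 3*v^2; d F_1 = (-6*u) du + (0) dv
  For the y component: f_2(F) = -9*u^2 - 6*u*v - 5; d F_2 = (-2) du + (-2*v) dv
  For the z component: f_3(F) = 4*u + 2*v^2 - 1; d F_3 = (-6*v) du + (-6*u) dv
Combining and collecting du, dv coefficients:
  coeff of du: -18*u^2 - 18*u*v^2 - 12*u*v - 12*v^3 + 6*v + 10
  coeff of dv: 18*u^2*v - 24*u^2 + 6*u + 10*v
F^* omega = (-18*u^2 - 18*u*v^2 - 12*u*v - 12*v^3 + 6*v + 10) du + (18*u^2*v - 24*u^2 + 6*u + 10*v) dv.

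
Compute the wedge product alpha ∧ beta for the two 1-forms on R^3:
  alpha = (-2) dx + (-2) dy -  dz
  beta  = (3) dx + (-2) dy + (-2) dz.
alpha ∧ beta = (10) dx ∧ dy + (7) dx ∧ dz + (2) dy ∧ dz

Distribute the wedge, using dx_i ∧ dx_j = -dx_j ∧ dx_i and dx_i ∧ dx_i = 0. For each pair (i, j) with i < j, the coefficient of dx_i ∧ dx_j in alpha ∧ beta is (alpha_i * beta_j - alpha_j * beta_i). Collecting: alpha ∧ beta = (10) dx ∧ dy + (7) dx ∧ dz + (2) dy ∧ dz.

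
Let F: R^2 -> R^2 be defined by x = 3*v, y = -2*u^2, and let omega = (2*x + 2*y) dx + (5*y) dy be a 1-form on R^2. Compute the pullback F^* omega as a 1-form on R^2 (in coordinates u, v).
F^* omega = (40*u^3) du + (-12*u^2 + 18*v) dv

Using F^*(f dg) = (f ∘ F) d(g ∘ F), substitute each coordinate x_i by F_i(u, v) in f_i, and replace dx_i by d F_i = (∂F_i/∂u) du + (∂F_i/∂v) dv.
  For the x component: f_1(F) = -4*u^2 + 6*v; d F_1 = (0) du + (3) dv
  For the y component: f_2(F) = -10*u^2; d F_2 = (-4*u) du + (0) dv
Combining and collecting du, dv coefficients:
  coeff of du: 40*u^3
  coeff of dv: -12*u^2 + 18*v
F^* omega = (40*u^3) du + (-12*u^2 + 18*v) dv.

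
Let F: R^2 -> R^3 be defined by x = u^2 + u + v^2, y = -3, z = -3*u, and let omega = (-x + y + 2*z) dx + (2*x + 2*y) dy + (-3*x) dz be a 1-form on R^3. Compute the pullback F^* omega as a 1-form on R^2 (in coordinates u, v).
F^* omega = (-2*u^3 - 6*u^2 - 2*u*v^2 - 4*u + 8*v^2 - 3) du + (2*v*(-u^2 - 7*u - v^2 - 3)) dv

Using F^*(f dg) = (f ∘ F) d(g ∘ F), substitute each coordinate x_i by F_i(u, v) in f_i, and replace dx_i by d F_i = (∂F_i/∂u) du + (∂F_i/∂v) dv.
  For the x component: f_1(F) = -u^2 - 7*u - v^2 - 3; d F_1 = (2*u + 1) du + (2*v) dv
  For the y component: f_2(F) = 2*u^2 + 2*u + 2*v^2 - 6; d F_2 = (0) du + (0) dv
  For the z component: f_3(F) = -3*u^2 - 3*u - 3*v^2; d F_3 = (-3) du + (0) dv
Combining and collecting du, dv coefficients:
  coeff of du: -2*u^3 - 6*u^2 - 2*u*v^2 - 4*u + 8*v^2 - 3
  coeff of dv: 2*v*(-u^2 - 7*u - v^2 - 3)
F^* omega = (-2*u^3 - 6*u^2 - 2*u*v^2 - 4*u + 8*v^2 - 3) du + (2*v*(-u^2 - 7*u - v^2 - 3)) dv.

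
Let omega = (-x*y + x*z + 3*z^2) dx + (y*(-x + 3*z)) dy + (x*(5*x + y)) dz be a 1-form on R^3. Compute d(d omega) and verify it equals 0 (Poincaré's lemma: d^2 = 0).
d(d omega) = 0

Step 1: d omega = sum_{i<j} (∂f_j/∂x_i - ∂f_i/∂x_j) dx_i ∧ dx_j:
  coeff of dx ∧ dy: x - y
  coeff of dx ∧ dz: 9*x + y - 6*z
  coeff of dy ∧ dz: x - 3*y
Step 2: Apply d again to each 2-form coefficient. The only possible 3-form in R^3 is dx ∧ dy ∧ dz, with coefficient
  ∂(coeff of dy∧dz)/∂x - ∂(coeff of dx∧dz)/∂y + ∂(coeff of dx∧dy)/∂z
  = ∂/∂x (x - 3*y) - ∂/∂y (9*x + y - 6*z) + ∂/∂z (x - y).
Each of these terms simplifies to sums of mixed partials that cancel in pairs. The result is 0 (by equality of mixed partials for smooth functions — Schwarz / Clairaut).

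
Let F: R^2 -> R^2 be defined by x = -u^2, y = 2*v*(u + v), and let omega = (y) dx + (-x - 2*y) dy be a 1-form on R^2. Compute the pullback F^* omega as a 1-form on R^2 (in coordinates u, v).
F^* omega = (2*v*(-u^2 - 6*u*v - 4*v^2)) du + (2*u^3 - 4*u^2*v - 24*u*v^2 - 16*v^3) dv

Using F^*(f dg) = (f ∘ F) d(g ∘ F), substitute each coordinate x_i by F_i(u, v) in f_i, and replace dx_i by d F_i = (∂F_i/∂u) du + (∂F_i/∂v) dv.
  For the x component: f_1(F) = 2*v*(u + v); d F_1 = (-2*u) du + (0) dv
  For the y component: f_2(F) = u^2 - 4*u*v - 4*v^2; d F_2 = (2*v) du + (2*u + 4*v) dv
Combining and collecting du, dv coefficients:
  coeff of du: 2*v*(-u^2 - 6*u*v - 4*v^2)
  coeff of dv: 2*u^3 - 4*u^2*v - 24*u*v^2 - 16*v^3
F^* omega = (2*v*(-u^2 - 6*u*v - 4*v^2)) du + (2*u^3 - 4*u^2*v - 24*u*v^2 - 16*v^3) dv.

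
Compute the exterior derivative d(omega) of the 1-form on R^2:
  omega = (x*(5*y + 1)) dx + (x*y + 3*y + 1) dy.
d(omega) = (-5*x + y) dx ∧ dy

For a 1-form omega = sum_i f_i dx_i, the exterior derivative is
  d(omega) = sum_{i < j} (∂f_j/∂x_i - ∂f_i/∂x_j) dx_i ∧ dx_j.
  coefficient of dx ∧ dy: ∂f_2/∂x - ∂f_1/∂y = ∂(x*y + 3*y + 1)/∂x - ∂(x*(5*y + 1))/∂y = -5*x + y
Assembling: d(omega) = (-5*x + y) dx ∧ dy.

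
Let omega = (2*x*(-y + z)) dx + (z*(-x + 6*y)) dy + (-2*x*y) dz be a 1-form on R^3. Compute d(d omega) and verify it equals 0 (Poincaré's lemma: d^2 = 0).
d(d omega) = 0

Step 1: d omega = sum_{i<j} (∂f_j/∂x_i - ∂f_i/∂x_j) dx_i ∧ dx_j:
  coeff of dx ∧ dy: 2*x - z
  coeff of dx ∧ dz: -2*x - 2*y
  coeff of dy ∧ dz: -x - 6*y
Step 2: Apply d again to each 2-form coefficient. The only possible 3-form in R^3 is dx ∧ dy ∧ dz, with coefficient
  ∂(coeff of dy∧dz)/∂x - ∂(coeff of dx∧dz)/∂y + ∂(coeff of dx∧dy)/∂z
  = ∂/∂x (-x - 6*y) - ∂/∂y (-2*x - 2*y) + ∂/∂z (2*x - z).
Each of these terms simplifies to sums of mixed partials that cancel in pairs. The result is 0 (by equality of mixed partials for smooth functions — Schwarz / Clairaut).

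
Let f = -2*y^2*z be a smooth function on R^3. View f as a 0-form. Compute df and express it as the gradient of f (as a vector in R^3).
df = (0) dx + (-4*y*z) dy + (-2*y^2) dz; grad f = (0, -4*y*z, -2*y^2)

For a 0-form f, d f = (∂f/∂x) dx + (∂f/∂y) dy + (∂f/∂z) dz. The components of the vector representation are exactly the entries of grad f in Cartesian coordinates:
  ∂f/∂x = 0
  ∂f/∂y = -4*y*z
  ∂f/∂z = -2*y^2.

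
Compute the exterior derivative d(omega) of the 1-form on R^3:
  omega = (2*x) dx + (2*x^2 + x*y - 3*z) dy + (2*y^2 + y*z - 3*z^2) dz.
d(omega) = (4*x + y) dx ∧ dy + (4*y + z + 3) dy ∧ dz

For a 1-form omega = sum_i f_i dx_i, the exterior derivative is
  d(omega) = sum_{i < j} (∂f_j/∂x_i - ∂f_i/∂x_j) dx_i ∧ dx_j.
  coefficient of dx ∧ dy: ∂f_2/∂x - ∂f_1/∂y = ∂(2*x^2 + x*y - 3*z)/∂x - ∂(2*x)/∂y = 4*x + y
  coefficient of dy ∧ dz: ∂f_3/∂y - ∂f_2/∂z = ∂(2*y^2 + y*z - 3*z^2)/∂y - ∂(2*x^2 + x*y - 3*z)/∂z = 4*y + z + 3
Assembling: d(omega) = (4*x + y) dx ∧ dy + (4*y + z + 3) dy ∧ dz.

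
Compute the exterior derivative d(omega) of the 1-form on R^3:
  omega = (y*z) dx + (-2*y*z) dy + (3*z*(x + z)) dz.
d(omega) = (-z) dx ∧ dy + (-y + 3*z) dx ∧ dz + (2*y) dy ∧ dz

For a 1-form omega = sum_i f_i dx_i, the exterior derivative is
  d(omega) = sum_{i < j} (∂f_j/∂x_i - ∂f_i/∂x_j) dx_i ∧ dx_j.
  coefficient of dx ∧ dy: ∂f_2/∂x - ∂f_1/∂y = ∂(-2*y*z)/∂x - ∂(y*z)/∂y = -z
  coefficient of dx ∧ dz: ∂f_3/∂x - ∂f_1/∂z = ∂(3*z*(x + z))/∂x - ∂(y*z)/∂z = -y + 3*z
  coefficient of dy ∧ dz: ∂f_3/∂y - ∂f_2/∂z = ∂(3*z*(x + z))/∂y - ∂(-2*y*z)/∂z = 2*y
Assembling: d(omega) = (-z) dx ∧ dy + (-y + 3*z) dx ∧ dz + (2*y) dy ∧ dz.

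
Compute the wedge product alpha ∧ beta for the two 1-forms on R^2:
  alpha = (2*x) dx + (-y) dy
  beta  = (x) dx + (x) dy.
alpha ∧ beta = (x*(2*x + y)) dx ∧ dy

Distribute the wedge, using dx_i ∧ dx_j = -dx_j ∧ dx_i and dx_i ∧ dx_i = 0. For each pair (i, j) with i < j, the coefficient of dx_i ∧ dx_j in alpha ∧ beta is (alpha_i * beta_j - alpha_j * beta_i). Collecting: alpha ∧ beta = (x*(2*x + y)) dx ∧ dy.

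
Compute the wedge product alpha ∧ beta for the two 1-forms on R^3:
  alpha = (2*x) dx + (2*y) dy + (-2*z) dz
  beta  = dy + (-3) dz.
alpha ∧ beta = (2*x) dx ∧ dy + (-6*x) dx ∧ dz + (-6*y + 2*z) dy ∧ dz

Distribute the wedge, using dx_i ∧ dx_j = -dx_j ∧ dx_i and dx_i ∧ dx_i = 0. For each pair (i, j) with i < j, the coefficient of dx_i ∧ dx_j in alpha ∧ beta is (alpha_i * beta_j - alpha_j * beta_i). Collecting: alpha ∧ beta = (2*x) dx ∧ dy + (-6*x) dx ∧ dz + (-6*y + 2*z) dy ∧ dz.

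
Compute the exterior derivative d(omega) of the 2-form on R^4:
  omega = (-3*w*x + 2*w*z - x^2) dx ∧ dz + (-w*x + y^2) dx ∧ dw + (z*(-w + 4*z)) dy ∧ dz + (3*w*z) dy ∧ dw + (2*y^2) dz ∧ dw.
d(omega) = (-3*x + 2*z) dx ∧ dz ∧ dw + (-2*y) dx ∧ dy ∧ dw + (-3*w + 4*y - z) dy ∧ dz ∧ dw

For a 2-form omega = sum_{i<j} g_{ij} dx_i ∧ dx_j, the exterior derivative is
  d(omega) = sum_{i<j} d(g_{ij}) ∧ dx_i ∧ dx_j = sum_{i<j, k} (∂g_{ij}/∂x_k) dx_k ∧ dx_i ∧ dx_j.
Expand each term, using dx_k ∧ dx_i ∧ dx_j = sgn(permutation) dx_{(a)} ∧ dx_{(b)} ∧ dx_{(c)} with (a < b < c) sorted:
  d(-3*w*x + 2*w*z - x^2) includes (∂/∂w)(-3*w*x + 2*w*z - x^2) dw = (-3*x + 2*z) dw, which multiplied by dx ∧ dz gives (-3*x + 2*z) dx ∧ dz ∧ dw
  d(-w*x + y^2) includes (∂/∂y)(-w*x + y^2) dy = (2*y) dy, which multiplied by dx ∧ dw gives (-2*y) dx ∧ dy ∧ dw
  d(z*(-w + 4*z)) includes (∂/∂w)(z*(-w + 4*z)) dw = (-z) dw, which multiplied by dy ∧ dz gives (-z) dy ∧ dz ∧ dw
  d(3*w*z) includes (∂/∂z)(3*w*z) dz = (3*w) dz, which multiplied by dy ∧ dw gives (-3*w) dy ∧ dz ∧ dw
  d(2*y^2) includes (∂/∂y)(2*y^2) dy = (4*y) dy, which multiplied by dz ∧ dw gives (4*y) dy ∧ dz ∧ dw
Collecting like 3-forms: d(omega) = (-3*x + 2*z) dx ∧ dz ∧ dw + (-2*y) dx ∧ dy ∧ dw + (-3*w + 4*y - z) dy ∧ dz ∧ dw.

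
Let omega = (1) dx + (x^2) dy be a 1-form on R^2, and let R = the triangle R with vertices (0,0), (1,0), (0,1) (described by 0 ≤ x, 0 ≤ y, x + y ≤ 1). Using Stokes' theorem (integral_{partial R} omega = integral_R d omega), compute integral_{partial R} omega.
integral_(partial R) omega = 1/3

Stokes: integral_partial_R omega = integral_R d omega with d omega = (∂Q/∂x - ∂P/∂y) dx ∧ dy.
  ∂Q/∂x = 2*x
  ∂P/∂y = 0
  integrand = ∂Q/∂x - ∂P/∂y = 2*x.
Integrating over R: integral_0^1 integral_0^{1-x} (2*x) dy dx = 1/3.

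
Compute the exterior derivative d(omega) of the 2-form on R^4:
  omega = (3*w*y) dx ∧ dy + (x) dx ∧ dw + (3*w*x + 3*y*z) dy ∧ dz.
d(omega) = (3*y) dx ∧ dy ∧ dw + (3*w) dx ∧ dy ∧ dz + (3*x) dy ∧ dz ∧ dw

For a 2-form omega = sum_{i<j} g_{ij} dx_i ∧ dx_j, the exterior derivative is
  d(omega) = sum_{i<j} d(g_{ij}) ∧ dx_i ∧ dx_j = sum_{i<j, k} (∂g_{ij}/∂x_k) dx_k ∧ dx_i ∧ dx_j.
Expand each term, using dx_k ∧ dx_i ∧ dx_j = sgn(permutation) dx_{(a)} ∧ dx_{(b)} ∧ dx_{(c)} with (a < b < c) sorted:
  d(3*w*y) includes (∂/∂w)(3*w*y) dw = (3*y) dw, which multiplied by dx ∧ dy gives (3*y) dx ∧ dy ∧ dw
  d(3*w*x + 3*y*z) includes (∂/∂x)(3*w*x + 3*y*z) dx = (3*w) dx, which multiplied by dy ∧ dz gives (3*w) dx ∧ dy ∧ dz
  d(3*w*x + 3*y*z) includes (∂/∂w)(3*w*x + 3*y*z) dw = (3*x) dw, which multiplied by dy ∧ dz gives (3*x) dy ∧ dz ∧ dw
Collecting like 3-forms: d(omega) = (3*y) dx ∧ dy ∧ dw + (3*w) dx ∧ dy ∧ dz + (3*x) dy ∧ dz ∧ dw.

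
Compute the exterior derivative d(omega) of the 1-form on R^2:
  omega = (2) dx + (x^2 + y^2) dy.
d(omega) = (2*x) dx ∧ dy

For a 1-form omega = sum_i f_i dx_i, the exterior derivative is
  d(omega) = sum_{i < j} (∂f_j/∂x_i - ∂f_i/∂x_j) dx_i ∧ dx_j.
  coefficient of dx ∧ dy: ∂f_2/∂x - ∂f_1/∂y = ∂(x^2 + y^2)/∂x - ∂(2)/∂y = 2*x
Assembling: d(omega) = (2*x) dx ∧ dy.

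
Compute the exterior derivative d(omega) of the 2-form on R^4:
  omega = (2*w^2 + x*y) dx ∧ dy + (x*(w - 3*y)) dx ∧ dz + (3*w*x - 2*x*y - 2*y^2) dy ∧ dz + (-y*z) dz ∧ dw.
d(omega) = (4*w) dx ∧ dy ∧ dw + (3*w + 3*x - 2*y) dx ∧ dy ∧ dz + (x) dx ∧ dz ∧ dw + (3*x - z) dy ∧ dz ∧ dw

For a 2-form omega = sum_{i<j} g_{ij} dx_i ∧ dx_j, the exterior derivative is
  d(omega) = sum_{i<j} d(g_{ij}) ∧ dx_i ∧ dx_j = sum_{i<j, k} (∂g_{ij}/∂x_k) dx_k ∧ dx_i ∧ dx_j.
Expand each term, using dx_k ∧ dx_i ∧ dx_j = sgn(permutation) dx_{(a)} ∧ dx_{(b)} ∧ dx_{(c)} with (a < b < c) sorted:
  d(2*w^2 + x*y) includes (∂/∂w)(2*w^2 + x*y) dw = (4*w) dw, which multiplied by dx ∧ dy gives (4*w) dx ∧ dy ∧ dw
  d(x*(w - 3*y)) includes (∂/∂y)(x*(w - 3*y)) dy = (-3*x) dy, which multiplied by dx ∧ dz gives (3*x) dx ∧ dy ∧ dz
  d(x*(w - 3*y)) includes (∂/∂w)(x*(w - 3*y)) dw = (x) dw, which multiplied by dx ∧ dz gives (x) dx ∧ dz ∧ dw
  d(3*w*x - 2*x*y - 2*y^2) includes (∂/∂x)(3*w*x - 2*x*y - 2*y^2) dx = (3*w - 2*y) dx, which multiplied by dy ∧ dz gives (3*w - 2*y) dx ∧ dy ∧ dz
  d(3*w*x - 2*x*y - 2*y^2) includes (∂/∂w)(3*w*x - 2*x*y - 2*y^2) dw = (3*x) dw, which multiplied by dy ∧ dz gives (3*x) dy ∧ dz ∧ dw
  d(-y*z) includes (∂/∂y)(-y*z) dy = (-z) dy, which multiplied by dz ∧ dw gives (-z) dy ∧ dz ∧ dw
Collecting like 3-forms: d(omega) = (4*w) dx ∧ dy ∧ dw + (3*w + 3*x - 2*y) dx ∧ dy ∧ dz + (x) dx ∧ dz ∧ dw + (3*x - z) dy ∧ dz ∧ dw.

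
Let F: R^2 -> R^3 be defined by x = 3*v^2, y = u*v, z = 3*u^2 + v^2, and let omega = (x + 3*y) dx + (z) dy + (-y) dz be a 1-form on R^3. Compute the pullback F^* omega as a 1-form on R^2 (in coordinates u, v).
F^* omega = (v*(-3*u^2 + v^2)) du + (3*u^3 + 17*u*v^2 + 18*v^3) dv

Using F^*(f dg) = (f ∘ F) d(g ∘ F), substitute each coordinate x_i by F_i(u, v) in f_i, and replace dx_i by d F_i = (∂F_i/∂u) du + (∂F_i/∂v) dv.
  For the x component: f_1(F) = 3*v*(u + v); d F_1 = (0) du + (6*v) dv
  For the y component: f_2(F) = 3*u^2 + v^2; d F_2 = (v) du + (u) dv
  For the z component: f_3(F) = -u*v; d F_3 = (6*u) du + (2*v) dv
Combining and collecting du, dv coefficients:
  coeff of du: v*(-3*u^2 + v^2)
  coeff of dv: 3*u^3 + 17*u*v^2 + 18*v^3
F^* omega = (v*(-3*u^2 + v^2)) du + (3*u^3 + 17*u*v^2 + 18*v^3) dv.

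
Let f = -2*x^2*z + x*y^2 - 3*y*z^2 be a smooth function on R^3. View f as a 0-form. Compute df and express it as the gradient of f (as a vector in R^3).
df = (-4*x*z + y^2) dx + (2*x*y - 3*z^2) dy + (-2*x^2 - 6*y*z) dz; grad f = (-4*x*z + y^2, 2*x*y - 3*z^2, -2*x^2 - 6*y*z)

For a 0-form f, d f = (∂f/∂x) dx + (∂f/∂y) dy + (∂f/∂z) dz. The components of the vector representation are exactly the entries of grad f in Cartesian coordinates:
  ∂f/∂x = -4*x*z + y^2
  ∂f/∂y = 2*x*y - 3*z^2
  ∂f/∂z = -2*x^2 - 6*y*z.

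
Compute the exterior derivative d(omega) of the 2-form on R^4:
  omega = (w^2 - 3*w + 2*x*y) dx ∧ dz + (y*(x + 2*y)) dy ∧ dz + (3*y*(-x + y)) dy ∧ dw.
d(omega) = (-2*x + y) dx ∧ dy ∧ dz + (2*w - 3) dx ∧ dz ∧ dw + (-3*y) dx ∧ dy ∧ dw

For a 2-form omega = sum_{i<j} g_{ij} dx_i ∧ dx_j, the exterior derivative is
  d(omega) = sum_{i<j} d(g_{ij}) ∧ dx_i ∧ dx_j = sum_{i<j, k} (∂g_{ij}/∂x_k) dx_k ∧ dx_i ∧ dx_j.
Expand each term, using dx_k ∧ dx_i ∧ dx_j = sgn(permutation) dx_{(a)} ∧ dx_{(b)} ∧ dx_{(c)} with (a < b < c) sorted:
  d(w^2 - 3*w + 2*x*y) includes (∂/∂y)(w^2 - 3*w + 2*x*y) dy = (2*x) dy, which multiplied by dx ∧ dz gives (-2*x) dx ∧ dy ∧ dz
  d(w^2 - 3*w + 2*x*y) includes (∂/∂w)(w^2 - 3*w + 2*x*y) dw = (2*w - 3) dw, which multiplied by dx ∧ dz gives (2*w - 3) dx ∧ dz ∧ dw
  d(y*(x + 2*y)) includes (∂/∂x)(y*(x + 2*y)) dx = (y) dx, which multiplied by dy ∧ dz gives (y) dx ∧ dy ∧ dz
  d(3*y*(-x + y)) includes (∂/∂x)(3*y*(-x + y)) dx = (-3*y) dx, which multiplied by dy ∧ dw gives (-3*y) dx ∧ dy ∧ dw
Collecting like 3-forms: d(omega) = (-2*x + y) dx ∧ dy ∧ dz + (2*w - 3) dx ∧ dz ∧ dw + (-3*y) dx ∧ dy ∧ dw.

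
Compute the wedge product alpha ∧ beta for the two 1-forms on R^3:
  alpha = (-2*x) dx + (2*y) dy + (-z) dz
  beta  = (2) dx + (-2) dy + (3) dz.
alpha ∧ beta = (4*x - 4*y) dx ∧ dy + (-6*x + 2*z) dx ∧ dz + (6*y - 2*z) dy ∧ dz

Distribute the wedge, using dx_i ∧ dx_j = -dx_j ∧ dx_i and dx_i ∧ dx_i = 0. For each pair (i, j) with i < j, the coefficient of dx_i ∧ dx_j in alpha ∧ beta is (alpha_i * beta_j - alpha_j * beta_i). Collecting: alpha ∧ beta = (4*x - 4*y) dx ∧ dy + (-6*x + 2*z) dx ∧ dz + (6*y - 2*z) dy ∧ dz.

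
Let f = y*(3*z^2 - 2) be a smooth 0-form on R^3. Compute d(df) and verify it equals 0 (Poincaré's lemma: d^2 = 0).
d(df) = 0

Step 1: df = sum_i (∂f/∂x_i) dx_i = (0) dx + (3*z^2 - 2) dy + (6*y*z) dz.
Step 2: Apply d again. Using the 1-form formula, the coefficient of dx ∧ dy in d(df) is ∂^2 f/∂x ∂y - ∂^2 f/∂y ∂x = (0) - (0) = 0 (equality of mixed partials for smooth f).
Similarly for dx ∧ dz and dy ∧ dz — all coefficients vanish. So d(df) = 0.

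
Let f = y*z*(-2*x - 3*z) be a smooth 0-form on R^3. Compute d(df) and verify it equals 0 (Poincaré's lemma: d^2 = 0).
d(df) = 0

Step 1: df = sum_i (∂f/∂x_i) dx_i = (-2*y*z) dx + (z*(-2*x - 3*z)) dy + (2*y*(-x - 3*z)) dz.
Step 2: Apply d again. Using the 1-form formula, the coefficient of dx ∧ dy in d(df) is ∂^2 f/∂x ∂y - ∂^2 f/∂y ∂x = (-2*z) - (-2*z) = 0 (equality of mixed partials for smooth f).
Similarly for dx ∧ dz and dy ∧ dz — all coefficients vanish. So d(df) = 0.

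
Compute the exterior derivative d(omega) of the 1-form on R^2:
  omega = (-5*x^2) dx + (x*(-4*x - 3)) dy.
d(omega) = (-8*x - 3) dx ∧ dy

For a 1-form omega = sum_i f_i dx_i, the exterior derivative is
  d(omega) = sum_{i < j} (∂f_j/∂x_i - ∂f_i/∂x_j) dx_i ∧ dx_j.
  coefficient of dx ∧ dy: ∂f_2/∂x - ∂f_1/∂y = ∂(x*(-4*x - 3))/∂x - ∂(-5*x^2)/∂y = -8*x - 3
Assembling: d(omega) = (-8*x - 3) dx ∧ dy.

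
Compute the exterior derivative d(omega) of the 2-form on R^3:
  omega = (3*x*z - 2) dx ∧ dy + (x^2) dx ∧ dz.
d(omega) = (3*x) dx ∧ dy ∧ dz

For a 2-form omega = sum_{i<j} g_{ij} dx_i ∧ dx_j, the exterior derivative is
  d(omega) = sum_{i<j} d(g_{ij}) ∧ dx_i ∧ dx_j = sum_{i<j, k} (∂g_{ij}/∂x_k) dx_k ∧ dx_i ∧ dx_j.
Expand each term, using dx_k ∧ dx_i ∧ dx_j = sgn(permutation) dx_{(a)} ∧ dx_{(b)} ∧ dx_{(c)} with (a < b < c) sorted:
  d(3*x*z - 2) includes (∂/∂z)(3*x*z - 2) dz = (3*x) dz, which multiplied by dx ∧ dy gives (3*x) dx ∧ dy ∧ dz
Collecting like 3-forms: d(omega) = (3*x) dx ∧ dy ∧ dz.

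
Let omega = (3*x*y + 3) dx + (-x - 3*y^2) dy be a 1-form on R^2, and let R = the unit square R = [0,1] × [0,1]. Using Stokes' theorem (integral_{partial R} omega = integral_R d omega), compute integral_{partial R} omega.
integral_(partial R) omega = -5/2

Stokes: integral_partial_R omega = integral_R d omega with d omega = (∂Q/∂x - ∂P/∂y) dx ∧ dy.
  ∂Q/∂x = -1
  ∂P/∂y = 3*x
  integrand = ∂Q/∂x - ∂P/∂y = -3*x - 1.
Integrating over R: integral_0^1 integral_0^1 (-3*x - 1) dx dy = -5/2.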